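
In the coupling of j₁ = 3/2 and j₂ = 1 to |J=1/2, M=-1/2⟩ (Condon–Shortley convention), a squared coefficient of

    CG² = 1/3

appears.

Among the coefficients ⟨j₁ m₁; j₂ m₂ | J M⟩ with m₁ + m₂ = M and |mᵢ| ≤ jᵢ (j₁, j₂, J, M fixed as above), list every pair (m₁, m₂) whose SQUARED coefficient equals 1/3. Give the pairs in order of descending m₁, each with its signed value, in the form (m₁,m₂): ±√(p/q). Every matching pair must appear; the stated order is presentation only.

Admissible pairs with m₁+m₂ = M = -1/2: (-3/2,1), (-1/2,0), (1/2,-1)
  (m₁,m₂)=(1/2,-1): CG² = 1/6, CG = +√(1/6)
  (m₁,m₂)=(-1/2,0): CG² = 1/3, CG = −√(1/3)   ← matches the target
  (m₁,m₂)=(-3/2,1): CG² = 1/2, CG = +√(1/2)
Pairs with CG² = 1/3: (-1/2,0): −√(1/3)

(-1/2,0): −√(1/3)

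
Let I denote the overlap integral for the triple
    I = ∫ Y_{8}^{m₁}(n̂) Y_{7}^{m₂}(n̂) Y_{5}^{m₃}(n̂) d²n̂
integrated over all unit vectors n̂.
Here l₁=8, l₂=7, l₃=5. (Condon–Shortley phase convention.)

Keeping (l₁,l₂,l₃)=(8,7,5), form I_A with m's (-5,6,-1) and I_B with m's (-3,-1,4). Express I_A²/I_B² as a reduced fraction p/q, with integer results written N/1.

9295/1512

l's match ⇒ only the (l;m) 3-j factors differ between A and B.
A: triangle coeff Δ(8,7,5) = 1/814773960; Σ_t [9,10]: t=9:−1/418037760 t=10:+1/783820800 = -1/895795200; (3j)²=143/23256 [(8 7 5; -5 6 -1)], sign=-1
B: triangle coeff Δ(8,7,5) = 1/814773960; Σ_t [5,6]: t=5:−1/62208000 t=6:+1/49766400 = 1/248832000; (3j)²=21/20995 [(8 7 5; -3 -1 4)], sign=-1
I_A²/I_B² = (143/23256)/(21/20995) = 9295/1512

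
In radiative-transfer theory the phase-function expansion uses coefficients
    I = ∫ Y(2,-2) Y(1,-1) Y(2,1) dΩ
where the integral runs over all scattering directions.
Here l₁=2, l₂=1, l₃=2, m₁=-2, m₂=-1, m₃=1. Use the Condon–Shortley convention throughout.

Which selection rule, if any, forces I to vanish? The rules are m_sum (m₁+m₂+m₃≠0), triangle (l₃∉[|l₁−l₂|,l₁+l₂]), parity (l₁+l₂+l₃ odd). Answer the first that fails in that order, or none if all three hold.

m₁+m₂+m₃ = -2 − 1 + 1 = -2  ✗
triangle: |2−1|=1 ≤ l₃=2 ≤ 2+1=3
parity: l₁+l₂+l₃ = 5 is odd

m_sum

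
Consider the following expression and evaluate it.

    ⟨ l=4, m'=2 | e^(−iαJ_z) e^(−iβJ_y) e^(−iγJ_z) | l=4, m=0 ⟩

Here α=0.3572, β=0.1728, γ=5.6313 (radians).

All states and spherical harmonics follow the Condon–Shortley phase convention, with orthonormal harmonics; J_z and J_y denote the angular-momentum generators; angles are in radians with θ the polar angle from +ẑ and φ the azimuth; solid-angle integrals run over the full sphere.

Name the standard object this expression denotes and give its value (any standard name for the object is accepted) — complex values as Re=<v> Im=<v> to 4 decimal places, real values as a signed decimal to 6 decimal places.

This is a Wigner D-matrix element — the rotation-matrix element ⟨l m'| R(α,β,γ) |l m⟩ in the angular-momentum basis.
First d^4_{2,0}(β=0.1728), then the phase factors e^{-i(2)α} and e^{-i(0)γ}:
With c≡cos(β/2)=0.996270 and s≡sin(β/2)=0.086293, N=[720·2·24·24]^{1/2}=910.735966
Admissible k: 0..2 (factorial args all ≥0)
  k=0: (−1)^2·910.7360/(96)·0.9963^6·0.0863^2 = +0.069076
  k=1: (−1)^3·910.7360/(36)·0.9963^4·0.0863^4 = -0.001382
  k=2: (−1)^4·910.7360/(96)·0.9963^2·0.0863^6 = +0.000004
d^4_{2,0}(0.1728) = +0.069076 -0.001382 +0.000004 = +0.067698
Phases: e^{-i·(2)·0.3572}=+0.755486-0.655164i, e^{-i·(0)·5.6313}=+1.000000+0.000000i ⇒ D=+0.051145-0.044354i

Wigner D-matrix element, Re=0.0511 Im=-0.0444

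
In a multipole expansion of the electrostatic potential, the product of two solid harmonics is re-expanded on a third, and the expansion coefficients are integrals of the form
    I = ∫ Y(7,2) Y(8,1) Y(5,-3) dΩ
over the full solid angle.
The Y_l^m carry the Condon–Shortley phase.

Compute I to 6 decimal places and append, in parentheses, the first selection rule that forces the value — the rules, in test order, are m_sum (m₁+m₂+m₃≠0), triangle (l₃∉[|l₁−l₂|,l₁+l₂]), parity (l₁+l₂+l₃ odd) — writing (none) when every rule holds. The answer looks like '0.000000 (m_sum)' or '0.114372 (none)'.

0.031890 (none)

m-sum 0 ✓  L=20 even ✓  1≤5≤15 ✓
Π(2lᵢ+1) = 15×17×11 = 2805
triangle coeff Δ(7,8,5) = 1/814773960
Σ_t [3,7]: t=3:−1/87091200 t=4:+1/4976640 t=5:−1/2073600 t=6:+1/4976640 t=7:−1/87091200 = -1/9676800
(3j)²=360/46189 [(7 8 5; 0 0 0)], sign=+1
Σ_t [3,5]: t=3:−1/87091200 t=4:+1/12441600 t=5:−1/16588800 = 1/116121600
(3j)²=27/46189 [(7 8 5; 2 1 -3)], sign=+1
⇒ 4πI² = 145800/11408683
I = (+1)√(145800/11408683/(4π)) = 0.03189011
No selection rule forces the value: the integral is nonzero (none).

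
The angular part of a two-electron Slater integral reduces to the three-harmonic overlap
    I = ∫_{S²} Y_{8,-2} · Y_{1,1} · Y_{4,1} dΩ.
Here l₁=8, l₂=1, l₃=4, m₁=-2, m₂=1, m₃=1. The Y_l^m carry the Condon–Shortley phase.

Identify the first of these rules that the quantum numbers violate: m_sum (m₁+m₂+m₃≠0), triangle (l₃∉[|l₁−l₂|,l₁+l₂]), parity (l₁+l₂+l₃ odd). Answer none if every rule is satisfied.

triangle

m₁+m₂+m₃ = -2 + 1 + 1 = 0  ✓
triangle: need |l₁−l₂| ≤ l₃ ≤ l₁+l₂ = [7,9]; l₃=4 is outside  ✗
parity: l₁+l₂+l₃ = 13 is odd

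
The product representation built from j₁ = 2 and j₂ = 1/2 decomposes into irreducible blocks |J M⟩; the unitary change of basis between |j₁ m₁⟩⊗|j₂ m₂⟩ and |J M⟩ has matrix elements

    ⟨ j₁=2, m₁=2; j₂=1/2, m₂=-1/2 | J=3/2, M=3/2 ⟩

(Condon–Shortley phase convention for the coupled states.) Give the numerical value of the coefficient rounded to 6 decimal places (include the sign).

√[4·1!3!0!/5! · 4!0!0!1!3!0!] = √(144/5)
  +(−1)^0/∏(0,1,0,0,3,0)! = 1/6  (running 1/6)
⟨..|..⟩ = √(144/5)·(1/6) = +0.894427

+0.894427  (= +√(4/5))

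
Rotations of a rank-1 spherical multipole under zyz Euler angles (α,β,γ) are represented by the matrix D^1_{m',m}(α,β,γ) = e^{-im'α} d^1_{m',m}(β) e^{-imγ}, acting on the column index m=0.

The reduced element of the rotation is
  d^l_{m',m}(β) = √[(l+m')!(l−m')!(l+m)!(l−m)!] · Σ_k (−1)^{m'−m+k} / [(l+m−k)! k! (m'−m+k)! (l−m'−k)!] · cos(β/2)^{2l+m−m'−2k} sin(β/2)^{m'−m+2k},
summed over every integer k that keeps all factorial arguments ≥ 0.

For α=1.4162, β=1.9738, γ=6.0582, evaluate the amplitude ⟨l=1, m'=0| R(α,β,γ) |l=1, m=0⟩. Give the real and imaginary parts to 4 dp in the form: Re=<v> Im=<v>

First d^1_{0,0}(β=1.9738), then the phase factors e^{-i(0)α} and e^{-i(0)γ}:
With c≡cos(β/2)=0.551279 and s≡sin(β/2)=0.834321, N=[1·1·1·1]^{1/2}=1.000000
Admissible k: 0..1 (factorial args all ≥0)
  k=0: (−1)^0·1.0000/(1)·0.5513^2·0.8343^0 = +0.303908
  k=1: (−1)^1·1.0000/(1)·0.5513^0·0.8343^2 = -0.696092
d^1_{0,0}(1.9738) = +0.303908 -0.696092 = -0.392183
D = (+1.000000+0.000000i)·(-0.392183)·(+1.000000+0.000000i) = -0.392183+0.000000i

Re=-0.3922 Im=0.0000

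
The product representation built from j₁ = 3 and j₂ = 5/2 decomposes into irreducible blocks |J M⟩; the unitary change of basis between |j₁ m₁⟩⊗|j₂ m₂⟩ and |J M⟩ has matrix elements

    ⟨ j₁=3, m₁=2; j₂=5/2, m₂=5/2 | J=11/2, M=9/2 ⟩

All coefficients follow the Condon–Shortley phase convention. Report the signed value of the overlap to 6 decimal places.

+√(6/11) = +0.738549

triangle: 0!·6!·5!/12! = 86400/479001600
(j±m)!: 5!·1!·5!·0!·10!·1! = 52254720000
prefactor² = (2J+1)·Δ·N² = 1244160000/11
  k=0: +1/(0!·0!·1!·5!·5!·0!) = 1/14400
Σ = 1/14400  ⇒  CG² = 1244160000/11·(1/14400)² = 6/11
CG = +√(6/11) = +0.738549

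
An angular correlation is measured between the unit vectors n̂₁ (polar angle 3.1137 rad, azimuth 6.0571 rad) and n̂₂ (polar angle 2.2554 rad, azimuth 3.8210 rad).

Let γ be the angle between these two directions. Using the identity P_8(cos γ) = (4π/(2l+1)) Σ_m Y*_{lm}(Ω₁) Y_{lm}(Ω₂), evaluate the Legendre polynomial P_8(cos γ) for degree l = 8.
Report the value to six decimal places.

Summing Y*_{l m}(θ₁,φ₁)·Y_{l m}(θ₂,φ₂) over m ∈ [−8, 8]; prefactor 4π/(2·8+1) = 0.739198:
  [-8]  conj(Y_{8,-8})(Ω₁) = (-0.000000, -0.000000) ; Y_{8,-8}(Ω₂) = (0.044224, 0.050132) ; Δ = (0.000000, -0.000000)
  [-7]  conj(Y_{8,-7})(Ω₁) = (0.000000, 0.000000) ; Y_{8,-7}(Ω₂) = (0.009484, 0.218074) ; Δ = (-0.000000, 0.000000)
  [-6]  conj(Y_{8,-6})(Ω₁) = (0.000000, -0.000000) ; Y_{8,-6}(Ω₂) = (-0.241508, 0.327131) ; Δ = (0.000000, 0.000000)
  [-5]  conj(Y_{8,-5})(Ω₁) = (-0.000000, 0.000000) ; Y_{8,-5}(Ω₂) = (-0.416172, 0.108683) ; Δ = (0.000000, -0.000000)
  [-4]  conj(Y_{8,-4})(Ω₁) = (0.000005, -0.000006) ; Y_{8,-4}(Ω₂) = (-0.110718, -0.049971) ; Δ = (-0.000001, 0.000000)
  [-3]  conj(Y_{8,-3})(Ω₁) = (-0.000235, 0.000190) ; Y_{8,-3}(Ω₂) = (0.134284, 0.266050) ; Δ = (-0.000082, -0.000037)
  [-2]  conj(Y_{8,-2})(Ω₁) = (0.007190, -0.003493) ; Y_{8,-2}(Ω₂) = (-0.062170, 0.288874) ; Δ = (0.000562, 0.002294)
  [-1]  conj(Y_{8,-1})(Ω₁) = (-0.133209, 0.030640) ; Y_{8,-1}(Ω₂) = (0.135408, -0.109366) ; Δ = (-0.014686, 0.018718)
  [+0]  conj(Y_{8,0})(Ω₁) = (1.146875, -0.000000) ; Y_{8,0}(Ω₂) = (0.324845, 0.000000) ; Δ = (0.372557, 0.000000)
  [+1]  conj(Y_{8,1})(Ω₁) = (0.133209, 0.030640) ; Y_{8,1}(Ω₂) = (-0.135408, -0.109366) ; Δ = (-0.014686, -0.018718)
  [+2]  conj(Y_{8,2})(Ω₁) = (0.007190, 0.003493) ; Y_{8,2}(Ω₂) = (-0.062170, -0.288874) ; Δ = (0.000562, -0.002294)
  [+3]  conj(Y_{8,3})(Ω₁) = (0.000235, 0.000190) ; Y_{8,3}(Ω₂) = (-0.134284, 0.266050) ; Δ = (-0.000082, 0.000037)
  [+4]  conj(Y_{8,4})(Ω₁) = (0.000005, 0.000006) ; Y_{8,4}(Ω₂) = (-0.110718, 0.049971) ; Δ = (-0.000001, -0.000000)
  [+5]  conj(Y_{8,5})(Ω₁) = (0.000000, 0.000000) ; Y_{8,5}(Ω₂) = (0.416172, 0.108683) ; Δ = (0.000000, 0.000000)
  [+6]  conj(Y_{8,6})(Ω₁) = (0.000000, 0.000000) ; Y_{8,6}(Ω₂) = (-0.241508, -0.327131) ; Δ = (0.000000, -0.000000)
  [+7]  conj(Y_{8,7})(Ω₁) = (-0.000000, 0.000000) ; Y_{8,7}(Ω₂) = (-0.009484, 0.218074) ; Δ = (-0.000000, -0.000000)
  [+8]  conj(Y_{8,8})(Ω₁) = (-0.000000, 0.000000) ; Y_{8,8}(Ω₂) = (0.044224, -0.050132) ; Δ = (0.000000, 0.000000)
Σ over m = (0.344142, 0.000000); ×(4π/17) → (0.254389, 0.000000). Real part: 0.254389

0.254389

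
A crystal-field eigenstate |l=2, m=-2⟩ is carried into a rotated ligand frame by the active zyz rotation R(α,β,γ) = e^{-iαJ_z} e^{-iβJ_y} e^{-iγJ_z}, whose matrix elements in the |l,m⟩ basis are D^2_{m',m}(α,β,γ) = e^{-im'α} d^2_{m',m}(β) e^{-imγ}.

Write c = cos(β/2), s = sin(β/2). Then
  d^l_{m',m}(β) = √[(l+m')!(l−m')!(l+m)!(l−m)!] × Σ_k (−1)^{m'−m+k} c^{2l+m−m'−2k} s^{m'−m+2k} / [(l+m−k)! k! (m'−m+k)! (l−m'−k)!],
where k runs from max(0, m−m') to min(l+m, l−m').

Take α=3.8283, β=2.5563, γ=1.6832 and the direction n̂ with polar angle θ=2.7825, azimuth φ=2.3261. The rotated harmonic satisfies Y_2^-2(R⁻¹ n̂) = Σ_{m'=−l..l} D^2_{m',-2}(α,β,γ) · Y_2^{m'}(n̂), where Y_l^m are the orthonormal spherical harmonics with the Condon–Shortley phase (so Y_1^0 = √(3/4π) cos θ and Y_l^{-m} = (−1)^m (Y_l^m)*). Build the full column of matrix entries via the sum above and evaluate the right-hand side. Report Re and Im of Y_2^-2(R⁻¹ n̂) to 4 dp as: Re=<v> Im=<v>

Re=-0.0168 Im=-0.1420

Need the full column D^2_{m',-2} for m'=−2..2 at α=3.8283, β=2.5563, γ=1.6832.
cos(β/2)=0.288487, sin(β/2)=0.957484
d^2_{-2,-2}: single k=0 term ⇒ +0.006926;  D = +0.000190-0.006924i
d^2_{-1,-2}: single k=0 term ⇒ -0.045977;  D = -0.028163-0.036342i
d^2_{0,-2}: single k=0 term ⇒ +0.186892;  D = -0.182189-0.041662i
d^2_{1,-2}: single k=0 term ⇒ -0.506466;  D = -0.453392+0.225707i
d^2_{2,-2}: single k=0 term ⇒ +0.840477;  D = -0.344392+0.766678i
Y_2^{m'}(θ=2.7825,φ=2.3261) and Σ D·Y over m':
  (+0.0002-0.0069i)·(-0.0029+0.0476i)  (-0.0282-0.0363i)·(+0.1742+0.1851i)  (-0.1822-0.0417i)·(+0.5139+0.0000i)  (-0.4534+0.2257i)·(-0.1742+0.1851i)  (-0.3444+0.7667i)·(-0.0029-0.0476i)
Y_2^-2(R⁻¹ n̂) = -0.016759-0.141957i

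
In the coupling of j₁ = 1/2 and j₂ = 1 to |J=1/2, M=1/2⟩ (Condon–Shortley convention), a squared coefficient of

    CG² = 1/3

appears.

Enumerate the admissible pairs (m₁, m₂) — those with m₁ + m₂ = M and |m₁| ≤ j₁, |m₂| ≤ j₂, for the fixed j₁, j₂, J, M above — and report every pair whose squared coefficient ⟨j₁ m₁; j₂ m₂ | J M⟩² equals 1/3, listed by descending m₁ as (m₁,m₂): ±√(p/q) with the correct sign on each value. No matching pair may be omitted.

Admissible pairs with m₁+m₂ = M = 1/2: (-1/2,1), (1/2,0)
  (m₁,m₂)=(1/2,0): CG² = 1/3, CG = +√(1/3)   ← matches the target
  (m₁,m₂)=(-1/2,1): CG² = 2/3, CG = −√(2/3)
Pairs with CG² = 1/3: (1/2,0): +√(1/3)

(1/2,0): +√(1/3)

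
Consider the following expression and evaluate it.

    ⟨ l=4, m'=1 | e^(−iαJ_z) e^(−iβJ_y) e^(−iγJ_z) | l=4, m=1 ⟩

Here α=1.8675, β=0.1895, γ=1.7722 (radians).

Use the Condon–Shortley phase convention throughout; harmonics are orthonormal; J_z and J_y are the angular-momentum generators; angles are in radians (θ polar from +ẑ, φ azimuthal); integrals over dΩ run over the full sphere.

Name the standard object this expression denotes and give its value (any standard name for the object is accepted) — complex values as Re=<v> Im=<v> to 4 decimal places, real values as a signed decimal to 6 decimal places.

Wigner D-matrix element, Re=-0.7347 Im=0.3996

This is a Wigner D-matrix element — the rotation-matrix element ⟨l m'| R(α,β,γ) |l m⟩ in the angular-momentum basis.
First d^4_{1,1}(β=0.1895), then the phase factors e^{-i(1)α} and e^{-i(1)γ}:
With c≡cos(β/2)=0.995515 and s≡sin(β/2)=0.094608, N=[120·6·120·6]^{1/2}=720.000000
k: max(0,(1)−(1))=0 … min(4+(1),4−(1))=3
  k=0: (−1)^0·720.0000/(720)·0.9955^8·0.0946^0 = +0.964675
  k=1: (−1)^1·720.0000/(48)·0.9955^6·0.0946^2 = -0.130688
  k=2: (−1)^2·720.0000/(24)·0.9955^4·0.0946^4 = +0.002361
  k=3: (−1)^3·720.0000/(72)·0.9955^2·0.0946^6 = -0.000007
d^4_{1,1}(0.1895) = +0.964675 -0.130688 +0.002361 -0.000007 = +0.836341
D = (-0.292370-0.956305i)·(+0.836341)·(-0.200045-0.979787i) = -0.734715+0.399573i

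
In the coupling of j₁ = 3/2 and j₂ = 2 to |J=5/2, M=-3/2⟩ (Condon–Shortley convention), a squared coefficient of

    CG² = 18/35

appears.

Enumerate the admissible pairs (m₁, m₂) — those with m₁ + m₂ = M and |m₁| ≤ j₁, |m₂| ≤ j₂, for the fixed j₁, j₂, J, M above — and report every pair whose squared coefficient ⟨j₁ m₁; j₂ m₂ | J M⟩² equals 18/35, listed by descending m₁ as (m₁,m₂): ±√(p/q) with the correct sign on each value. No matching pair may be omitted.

(-3/2,0): −√(18/35)

Admissible pairs with m₁+m₂ = M = -3/2: (-3/2,0), (-1/2,-1), (1/2,-2)
  (m₁,m₂)=(1/2,-2): CG² = 16/35, CG = +√(16/35)
  (m₁,m₂)=(-1/2,-1): CG² = 1/35, CG = +√(1/35)
  (m₁,m₂)=(-3/2,0): CG² = 18/35, CG = −√(18/35)   ← matches the target
Pairs with CG² = 18/35: (-3/2,0): −√(18/35)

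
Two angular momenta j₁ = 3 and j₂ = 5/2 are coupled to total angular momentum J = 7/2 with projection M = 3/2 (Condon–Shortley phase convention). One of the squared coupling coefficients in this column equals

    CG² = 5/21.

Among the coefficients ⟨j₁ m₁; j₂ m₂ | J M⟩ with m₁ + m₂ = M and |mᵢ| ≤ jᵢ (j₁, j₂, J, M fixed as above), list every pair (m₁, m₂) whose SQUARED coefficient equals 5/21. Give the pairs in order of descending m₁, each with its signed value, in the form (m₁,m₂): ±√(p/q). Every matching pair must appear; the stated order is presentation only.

Admissible pairs with m₁+m₂ = M = 3/2: (-1,5/2), (0,3/2), (1,1/2), (2,-1/2), (3,-3/2)
  (m₁,m₂)=(3,-3/2): CG² = 2/7, CG = +√(2/7)
  (m₁,m₂)=(2,-1/2): CG² = 2/21, CG = +√(2/21)
  (m₁,m₂)=(1,1/2): CG² = 5/21, CG = −√(5/21)   ← matches the target
  (m₁,m₂)=(0,3/2): CG² = 0/1, CG = 0
  (m₁,m₂)=(-1,5/2): CG² = 8/21, CG = +√(8/21)
Pairs with CG² = 5/21: (1,1/2): −√(5/21)

(1,1/2): −√(5/21)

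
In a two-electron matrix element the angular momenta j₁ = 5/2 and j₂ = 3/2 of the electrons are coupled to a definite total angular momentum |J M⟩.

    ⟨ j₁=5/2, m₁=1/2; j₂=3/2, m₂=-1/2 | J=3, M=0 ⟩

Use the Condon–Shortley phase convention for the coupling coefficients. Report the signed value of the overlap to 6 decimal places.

+√(1/5) = +0.447214

triangle: 1!×4!×2!/8! = 48/40320
(j±m)!: 3!×2!×1!×2!×3!×3! = 864
prefactor² = (2J+1)×Δ×N² = 36/5
  k=0: +1/(0!×1!×2!×1!×2!×1!) = 1/4
  k=1: −1/(1!×0!×1!×0!×3!×2!) = -1/12
Σ = 1/6  ⇒  CG² = 36/5×(1/6)² = 1/5
CG = +√(1/5) = +0.447214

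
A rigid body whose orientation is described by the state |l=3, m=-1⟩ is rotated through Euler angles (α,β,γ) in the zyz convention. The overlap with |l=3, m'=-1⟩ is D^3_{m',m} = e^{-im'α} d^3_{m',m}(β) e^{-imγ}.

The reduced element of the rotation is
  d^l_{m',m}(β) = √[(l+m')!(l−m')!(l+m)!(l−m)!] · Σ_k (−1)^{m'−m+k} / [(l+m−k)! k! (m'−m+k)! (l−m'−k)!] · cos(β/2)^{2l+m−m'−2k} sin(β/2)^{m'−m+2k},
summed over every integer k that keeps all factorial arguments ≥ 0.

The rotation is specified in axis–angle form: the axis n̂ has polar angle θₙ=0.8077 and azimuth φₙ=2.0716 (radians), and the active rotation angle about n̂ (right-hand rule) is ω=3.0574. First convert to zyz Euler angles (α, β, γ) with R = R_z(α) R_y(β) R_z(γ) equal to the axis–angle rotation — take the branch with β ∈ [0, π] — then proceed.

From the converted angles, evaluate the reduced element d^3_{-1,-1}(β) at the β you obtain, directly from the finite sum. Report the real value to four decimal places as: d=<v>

d=-0.0652

Axis–angle → zyz. n̂ = (sinθₙcosφₙ, sinθₙsinφₙ, cosθₙ) = (-0.346990, +0.633950, +0.691162), ω = 3.0574.
R = I cosω + sinω [n̂]ₓ + (1−cosω) n̂n̂ᵀ gives
  R = [-0.756080, -0.497292, -0.425493; -0.381047, -0.194097, +0.903952; -0.532115, +0.845593, -0.042739]
β = atan2(√(R₁₃²+R₂₃²), R₃₃) = 1.613548; α = atan2(R₂₃, R₁₃) mod 2π = 2.010733; γ = atan2(R₃₂, −R₃₁) mod 2π = 1.009125
d^3_{-1,-1}(β=1.6135) via the finite sum:
c=cos(1.613548/2)=0.691831, s=sin(1.613548/2)=0.722059; N=√[2·24·2·24]=48.000000
The bounds max(0,m−m')=0 and min(l+m,l−m')=2 give 3 terms
  k=0: (−1)^0·48.0000/(48)·0.6918^6·0.7221^0 = +0.109648
  k=1: (−1)^1·48.0000/(6)·0.6918^4·0.7221^2 = -0.955513
  k=2: (−1)^2·48.0000/(8)·0.6918^2·0.7221^4 = +0.780626
d^3_{-1,-1}(1.6135) = +0.109648 -0.955513 +0.780626 = -0.065239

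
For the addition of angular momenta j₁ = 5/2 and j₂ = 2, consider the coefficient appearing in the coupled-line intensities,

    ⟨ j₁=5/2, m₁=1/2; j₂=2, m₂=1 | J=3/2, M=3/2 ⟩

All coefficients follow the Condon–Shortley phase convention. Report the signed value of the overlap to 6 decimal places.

+0.507093

j₁+j₂−J=3  J+j₁−j₂=2  J−j₁+j₂=1  j₁+j₂+J+1=7
(j₁±m₁, j₂±m₂, J±M) = (3,2,3,1,3,0)
P² = 144/35
sum k=2..2:
  [2] +1/4 = 1/4
S = 1/4
C² = P²·S² = 9/35 ; C = +0.507093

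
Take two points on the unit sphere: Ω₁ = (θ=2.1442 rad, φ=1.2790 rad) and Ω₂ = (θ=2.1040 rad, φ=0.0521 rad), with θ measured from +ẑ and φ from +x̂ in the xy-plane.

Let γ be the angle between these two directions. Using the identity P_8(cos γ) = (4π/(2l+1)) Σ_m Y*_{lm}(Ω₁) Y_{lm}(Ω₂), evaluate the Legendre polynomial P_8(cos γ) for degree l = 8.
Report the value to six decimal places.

-0.017338

Addition theorem: P_8(cos γ) = (4π/17) Σ_m Y*_{lm}(Ω₁) Y_{lm}(Ω₂), m = −8…8:
  term(m=-8) = (-0.018433, -0.007586)   from Y*(Ω₁)=(-0.088399, -0.092344), Y(Ω₂)=(0.142582, -0.063127)
  term(m=-7) = (-0.081458, 0.090236)   from Y*(Ω₁)=(0.294141, -0.150072), Y(Ω₂)=(-0.343928, 0.131304)
  term(m=-6) = (0.094314, 0.175726)   from Y*(Ω₁)=(0.080861, 0.444409), Y(Ω₂)=(0.420120, -0.135781)
  term(m=-5) = (0.044249, -0.006628)   from Y*(Ω₁)=(-0.259418, -0.029128), Y(Ω₂)=(-0.165613, 0.044145)
  term(m=-4) = (0.008567, -0.043327)   from Y*(Ω₁)=(-0.067621, 0.158343), Y(Ω₂)=(-0.250962, 0.053071)
  term(m=-3) = (-0.097022, -0.058040)   from Y*(Ω₁)=(-0.274761, -0.229279), Y(Ω₂)=(0.312075, -0.049178)
  term(m=-2) = (0.000538, -0.000442)   from Y*(Ω₁)=(0.005435, -0.003589), Y(Ω₂)=(0.106279, -0.011115)
  term(m=-1) = (0.039244, 0.109582)   from Y*(Ω₁)=(-0.099383, -0.330869), Y(Ω₂)=(-0.336464, 0.017546)
  term(m=+0) = (-0.003451, 0.000000)   from Y*(Ω₁)=(0.059007, -0.000000), Y(Ω₂)=(-0.058492, 0.000000)
  term(m=+1) = (0.039244, -0.109582)   from Y*(Ω₁)=(0.099383, -0.330869), Y(Ω₂)=(0.336464, 0.017546)
  term(m=+2) = (0.000538, 0.000442)   from Y*(Ω₁)=(0.005435, 0.003589), Y(Ω₂)=(0.106279, 0.011115)
  term(m=+3) = (-0.097022, 0.058040)   from Y*(Ω₁)=(0.274761, -0.229279), Y(Ω₂)=(-0.312075, -0.049178)
  term(m=+4) = (0.008567, 0.043327)   from Y*(Ω₁)=(-0.067621, -0.158343), Y(Ω₂)=(-0.250962, -0.053071)
  term(m=+5) = (0.044249, 0.006628)   from Y*(Ω₁)=(0.259418, -0.029128), Y(Ω₂)=(0.165613, 0.044145)
  term(m=+6) = (0.094314, -0.175726)   from Y*(Ω₁)=(0.080861, -0.444409), Y(Ω₂)=(0.420120, 0.135781)
  term(m=+7) = (-0.081458, -0.090236)   from Y*(Ω₁)=(-0.294141, -0.150072), Y(Ω₂)=(0.343928, 0.131304)
  term(m=+8) = (-0.018433, 0.007586)   from Y*(Ω₁)=(-0.088399, 0.092344), Y(Ω₂)=(0.142582, 0.063127)
Σ over m = (-0.023455, 0.000000); ×(4π/17) → (-0.017338, 0.000000). Real part: -0.017338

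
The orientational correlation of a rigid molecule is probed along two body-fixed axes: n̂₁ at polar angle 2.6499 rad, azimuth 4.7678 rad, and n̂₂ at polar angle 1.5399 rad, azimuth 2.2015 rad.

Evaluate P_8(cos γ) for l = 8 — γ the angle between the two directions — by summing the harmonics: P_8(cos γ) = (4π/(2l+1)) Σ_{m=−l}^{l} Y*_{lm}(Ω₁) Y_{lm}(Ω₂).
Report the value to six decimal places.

-0.240371

Expand P_8 via completeness: Σ_{m} conj(Y_{8,m}) at Ω₁ times Y_{8,m} at Ω₂ —
  m=-8: (0.001149, 0.000546) × (0.167958, 0.485217) = (-0.000072, 0.000649)  (running Σ = (-0.000072, 0.000649))
  m=-7: (0.003594, -0.008796) × (-0.060689, -0.018605) = (-0.000382, 0.000467)  (running Σ = (-0.000454, 0.001116))
  m=-6: (-0.041989, -0.014498) × (-0.296167, 0.221722) = (0.015650, -0.005016)  (running Σ = (0.015197, -0.003900))
  m=-5: (-0.039811, 0.140000) × (-0.000892, -0.074815) = (0.010510, 0.002854)  (running Σ = (0.025706, -0.001046))
  m=-4: (0.328711, 0.074074) × (-0.268235, -0.191001) = (-0.074024, -0.082653)  (running Σ = (-0.048317, -0.083699))
  m=-3: (0.085099, -0.507202) × (0.076062, -0.025317) = (-0.006368, -0.040733)  (running Σ = (-0.054685, -0.124433))
  m=-2: (-0.385560, -0.042904) × (0.095038, -0.297315) = (-0.049399, 0.110555)  (running Σ = (-0.104084, -0.013877))
  m=-1: (0.008478, -0.152837) × (0.048623, 0.066590) = (0.010590, -0.006867)  (running Σ = (-0.093495, -0.020744))
  m=0: (-0.449881, -0.000000) × (0.307168, 0.000000) = (-0.138189, -0.000000)  (running Σ = (-0.231684, -0.020744))
  m=1: (-0.008478, -0.152837) × (-0.048623, 0.066590) = (0.010590, 0.006867)  (running Σ = (-0.221094, -0.013877))
  m=2: (-0.385560, 0.042904) × (0.095038, 0.297315) = (-0.049399, -0.110555)  (running Σ = (-0.270493, -0.124433))
  m=3: (-0.085099, -0.507202) × (-0.076062, -0.025317) = (-0.006368, 0.040733)  (running Σ = (-0.276861, -0.083699))
  m=4: (0.328711, -0.074074) × (-0.268235, 0.191001) = (-0.074024, 0.082653)  (running Σ = (-0.350885, -0.001046))
  m=5: (0.039811, 0.140000) × (0.000892, -0.074815) = (0.010510, -0.002854)  (running Σ = (-0.340375, -0.003900))
  m=6: (-0.041989, 0.014498) × (-0.296167, -0.221722) = (0.015650, 0.005016)  (running Σ = (-0.324725, 0.001116))
  m=7: (-0.003594, -0.008796) × (0.060689, -0.018605) = (-0.000382, -0.000467)  (running Σ = (-0.325107, 0.000649))
  m=8: (0.001149, -0.000546) × (0.167958, -0.485217) = (-0.000072, -0.000649)  (running Σ = (-0.325179, 0.000000))
Total Σ_m = (-0.325179, 0.000000). Multiply by 0.739198: (-0.240371, 0.000000). P_8(cos γ) = -0.240371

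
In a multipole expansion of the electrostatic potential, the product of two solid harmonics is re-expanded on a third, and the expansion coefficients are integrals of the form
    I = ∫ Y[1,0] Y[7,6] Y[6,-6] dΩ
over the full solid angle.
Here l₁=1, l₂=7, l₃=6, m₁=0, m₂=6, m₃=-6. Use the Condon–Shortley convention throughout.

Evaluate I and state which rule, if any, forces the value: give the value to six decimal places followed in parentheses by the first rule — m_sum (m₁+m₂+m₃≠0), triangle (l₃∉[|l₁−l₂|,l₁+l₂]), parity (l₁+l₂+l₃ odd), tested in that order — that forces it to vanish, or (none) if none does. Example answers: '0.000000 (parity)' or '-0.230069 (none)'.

Checks pass: Σm=0; 14 even; l₃=6∈[6,8].
(2·1+1)(2·7+1)(2·6+1) = 585
Δ: 2! 0! 12! / 15! → 1/1365
sum: t=1:−1/518400 = -1/518400
3j²(1 7 6; 0 0 0) = Δ·Π!·Σ² = 7/195  (sign -1)
sum: t=1:−1/479001600 = -1/479001600
3j²(1 7 6; 0 6 -6) = Δ·Π!·Σ² = 1/105  (sign -1)
combine: 4πI² = 585·7/195·1/105 = 1/5
take √, sign +1: I = 0.12615663
No selection rule forces the value: the integral is nonzero (none).

0.126157 (none)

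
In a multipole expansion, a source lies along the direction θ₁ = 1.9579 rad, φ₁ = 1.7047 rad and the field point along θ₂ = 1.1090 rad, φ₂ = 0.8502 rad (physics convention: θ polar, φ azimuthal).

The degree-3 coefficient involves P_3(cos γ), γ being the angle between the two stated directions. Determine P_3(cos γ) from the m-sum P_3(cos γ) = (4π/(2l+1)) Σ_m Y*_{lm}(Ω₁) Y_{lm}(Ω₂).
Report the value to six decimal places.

Summing Y*_{l m}(θ₁,φ₁)·Y_{l m}(θ₂,φ₂) over m ∈ [−3, 3]; prefactor 4π/(2·3+1) = 1.795196:
  term(m=-3) = (-0.083063, 0.054194)   from Y*(Ω₁)=(0.129533, -0.304919), Y(Ω₂)=(-0.248593, -0.166804)
  term(m=-2) = (0.016633, -0.119585)   from Y*(Ω₁)=(0.319033, 0.087542), Y(Ω₂)=(-0.047167, -0.361895)
  term(m=-1) = (0.000121, 0.000139)   from Y*(Ω₁)=(0.011484, -0.085251), Y(Ω₂)=(-0.001412, 0.001608)
  term(m=+0) = (-0.107557, 0.000000)   from Y*(Ω₁)=(0.322248, -0.000000), Y(Ω₂)=(-0.333772, 0.000000)
  term(m=+1) = (0.000121, -0.000139)   from Y*(Ω₁)=(-0.011484, -0.085251), Y(Ω₂)=(0.001412, 0.001608)
  term(m=+2) = (0.016633, 0.119585)   from Y*(Ω₁)=(0.319033, -0.087542), Y(Ω₂)=(-0.047167, 0.361895)
  term(m=+3) = (-0.083063, -0.054194)   from Y*(Ω₁)=(-0.129533, -0.304919), Y(Ω₂)=(0.248593, -0.166804)
Σ over m = (-0.240175, -0.000000); ×(4π/7) → (-0.431161, -0.000000). Real part: -0.431161

-0.431161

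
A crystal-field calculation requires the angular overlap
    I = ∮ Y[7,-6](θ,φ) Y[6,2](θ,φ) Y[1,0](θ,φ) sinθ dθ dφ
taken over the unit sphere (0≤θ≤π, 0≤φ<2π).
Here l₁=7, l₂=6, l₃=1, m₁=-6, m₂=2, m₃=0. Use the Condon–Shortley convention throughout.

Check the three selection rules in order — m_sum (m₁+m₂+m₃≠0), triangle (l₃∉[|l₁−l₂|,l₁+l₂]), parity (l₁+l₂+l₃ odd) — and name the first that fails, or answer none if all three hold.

m₁+m₂+m₃ = -6 + 2 + 0 = -4  ✗
triangle: |7−6|=1 ≤ l₃=1 ≤ 7+6=13
parity: l₁+l₂+l₃ = 14 is even

m_sum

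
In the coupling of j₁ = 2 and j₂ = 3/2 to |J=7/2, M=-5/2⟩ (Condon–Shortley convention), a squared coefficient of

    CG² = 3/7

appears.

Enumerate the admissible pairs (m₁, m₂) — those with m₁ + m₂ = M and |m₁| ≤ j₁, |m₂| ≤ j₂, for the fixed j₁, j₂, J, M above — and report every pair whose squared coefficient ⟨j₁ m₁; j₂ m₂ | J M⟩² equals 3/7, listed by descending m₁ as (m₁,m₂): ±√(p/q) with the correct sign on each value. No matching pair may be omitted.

Admissible pairs with m₁+m₂ = M = -5/2: (-2,-1/2), (-1,-3/2)
  (m₁,m₂)=(-1,-3/2): CG² = 4/7, CG = +√(4/7)
  (m₁,m₂)=(-2,-1/2): CG² = 3/7, CG = +√(3/7)   ← matches the target
Pairs with CG² = 3/7: (-2,-1/2): +√(3/7)

(-2,-1/2): +√(3/7)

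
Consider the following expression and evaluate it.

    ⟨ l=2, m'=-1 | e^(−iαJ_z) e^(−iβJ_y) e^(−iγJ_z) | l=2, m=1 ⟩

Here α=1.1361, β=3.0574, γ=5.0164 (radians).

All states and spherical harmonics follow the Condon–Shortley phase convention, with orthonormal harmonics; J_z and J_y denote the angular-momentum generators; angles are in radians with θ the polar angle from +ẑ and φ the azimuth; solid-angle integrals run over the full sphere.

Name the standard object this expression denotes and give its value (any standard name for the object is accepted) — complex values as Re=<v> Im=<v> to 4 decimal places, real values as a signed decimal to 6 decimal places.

This is a Wigner D-matrix element — the rotation-matrix element ⟨l m'| R(α,β,γ) |l m⟩ in the angular-momentum basis.
D^2_{-1,1}(1.1361,3.0574,5.0164) = e^{-i·-1·1.1361}·d^2_{-1,1}(3.0574)·e^{-i·1·5.0164}. Compute d first:
With c≡cos(β/2)=0.042084 and s≡sin(β/2)=0.999114, N=[1·6·6·1]^{1/2}=6.000000
k∈{2,3} keeps every argument non-negative
  k=2: (−1)^0·6.0000/(2)·0.0421^2·0.9991^2 = +0.005304
  k=3: (−1)^1·6.0000/(6)·0.0421^0·0.9991^4 = -0.996461
d^2_{-1,1}(3.0574) = +0.005304 -0.996461 = -0.991157
Phases: e^{-i·(-1)·1.1361}=+0.421135+0.906998i, e^{-i·(1)·5.0164}=+0.299350+0.954143i ⇒ D=+0.732802-0.667379i

Wigner D-matrix element, Re=0.7328 Im=-0.6674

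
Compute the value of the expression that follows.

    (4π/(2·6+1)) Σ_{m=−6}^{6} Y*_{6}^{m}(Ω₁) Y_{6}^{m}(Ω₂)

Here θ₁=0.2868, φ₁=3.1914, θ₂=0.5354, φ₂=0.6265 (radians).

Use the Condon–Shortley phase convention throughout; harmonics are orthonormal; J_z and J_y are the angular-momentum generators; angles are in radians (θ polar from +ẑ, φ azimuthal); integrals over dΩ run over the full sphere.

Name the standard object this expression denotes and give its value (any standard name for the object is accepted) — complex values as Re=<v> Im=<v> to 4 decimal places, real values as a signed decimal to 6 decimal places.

This sum is the spherical-harmonic addition theorem: it equals the Legendre polynomial P_l(cos γ) of the angle γ between the two directions.
Addition theorem: P_6(cos γ) = (4π/13) Σ_m Y*_{lm}(Ω₁) Y_{lm}(Ω₂), m = −6…6:
  [-6]  conj(Y_{6,-6})(Ω₁) = +0.000237+0.000073i ; Y_{6,-6}(Ω₂) = -0.006946+0.004932i ; Δ = -0.000002+0.000001i
  [-5]  conj(Y_{6,-5})(Ω₁) = -0.002818-0.000717i ; Y_{6,-5}(Ω₂) = -0.049747-0.000452i ; Δ = +0.000140+0.000037i
  [-4]  conj(Y_{6,-4})(Ω₁) = +0.020424+0.004124i ; Y_{6,-4}(Ω₂) = -0.138823-0.102412i ; Δ = -0.002413-0.002664i
  [-3]  conj(Y_{6,-3})(Ω₁) = -0.099576-0.014991i ; Y_{6,-3}(Ω₂) = -0.116111-0.364099i ; Δ = +0.006104+0.037996i
  [-2]  conj(Y_{6,-2})(Ω₁) = +0.320810+0.032063i ; Y_{6,-2}(Ω₂) = +0.152102-0.462394i ; Δ = +0.063622-0.143464i
  [-1]  conj(Y_{6,-1})(Ω₁) = -0.595108-0.029665i ; Y_{6,-1}(Ω₂) = +0.126724-0.091719i ; Δ = -0.078135+0.050823i
  [+0]  conj(Y_{6,0})(Ω₁) = +0.308838-0.000000i ; Y_{6,0}(Ω₂) = -0.393654+0.000000i ; Δ = -0.121575+0.000000i
  [+1]  conj(Y_{6,1})(Ω₁) = +0.595108-0.029665i ; Y_{6,1}(Ω₂) = -0.126724-0.091719i ; Δ = -0.078135-0.050823i
  [+2]  conj(Y_{6,2})(Ω₁) = +0.320810-0.032063i ; Y_{6,2}(Ω₂) = +0.152102+0.462394i ; Δ = +0.063622+0.143464i
  [+3]  conj(Y_{6,3})(Ω₁) = +0.099576-0.014991i ; Y_{6,3}(Ω₂) = +0.116111-0.364099i ; Δ = +0.006104-0.037996i
  [+4]  conj(Y_{6,4})(Ω₁) = +0.020424-0.004124i ; Y_{6,4}(Ω₂) = -0.138823+0.102412i ; Δ = -0.002413+0.002664i
  [+5]  conj(Y_{6,5})(Ω₁) = +0.002818-0.000717i ; Y_{6,5}(Ω₂) = +0.049747-0.000452i ; Δ = +0.000140-0.000037i
  [+6]  conj(Y_{6,6})(Ω₁) = +0.000237-0.000073i ; Y_{6,6}(Ω₂) = -0.006946-0.004932i ; Δ = -0.000002-0.000001i
Total Σ_m = -0.142944-0.000000i. Multiply by 0.966644: -0.138176-0.000000i. P_6(cos γ) = -0.138176

Legendre polynomial (addition theorem), -0.138176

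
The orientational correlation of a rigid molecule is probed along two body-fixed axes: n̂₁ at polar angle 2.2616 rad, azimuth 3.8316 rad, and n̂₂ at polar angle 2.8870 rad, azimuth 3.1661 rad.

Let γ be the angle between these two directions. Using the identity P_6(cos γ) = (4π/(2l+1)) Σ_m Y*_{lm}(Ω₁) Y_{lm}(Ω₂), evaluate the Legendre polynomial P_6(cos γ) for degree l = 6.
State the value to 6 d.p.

Expand P_6 via completeness: Σ_{m} conj(Y_{6,m}) at Ω₁ times Y_{6,m} at Ω₂ —
  m=-6: (-0.05484 - 0.08512j) × (0.00012 - 0.00002j) = -0.00001 - 0.00001j  (running Σ = -0.00001 - 0.00001j)
  m=-5: (-0.27630 - 0.08803j) × (0.00163 - 0.00020j) = -0.00047 - 0.00009j  (running Σ = -0.00048 - 0.00010j)
  m=-4: (-0.40494 + 0.16247j) × (0.01329 - 0.00131j) = -0.00517 + 0.00269j  (running Σ = -0.00564 + 0.00259j)
  m=-3: (-0.13333 + 0.24451j) × (0.07334 - 0.00540j) = -0.00846 + 0.01865j  (running Σ = -0.01410 + 0.02124j)
  m=-2: (-0.03187 - 0.16502j) × (0.27006 - 0.01325j) = -0.01079 - 0.04414j  (running Σ = -0.02490 - 0.02290j)
  m=-1: (-0.27154 - 0.22412j) × (0.58717 - 0.01439j) = -0.16267 - 0.12769j  (running Σ = -0.18756 - 0.15059j)
  m=0: (0.07419 + 0.00000j) × (0.43264 + 0.00000j) = 0.03210 + 0.00000j  (running Σ = -0.15546 - 0.15059j)
  m=1: (0.27154 - 0.22412j) × (-0.58717 - 0.01439j) = -0.16267 + 0.12769j  (running Σ = -0.31813 - 0.02290j)
  m=2: (-0.03187 + 0.16502j) × (0.27006 + 0.01325j) = -0.01079 + 0.04414j  (running Σ = -0.32892 + 0.02124j)
  m=3: (0.13333 + 0.24451j) × (-0.07334 - 0.00540j) = -0.00846 - 0.01865j  (running Σ = -0.33738 + 0.00259j)
  m=4: (-0.40494 - 0.16247j) × (0.01329 + 0.00131j) = -0.00517 - 0.00269j  (running Σ = -0.34255 - 0.00010j)
  m=5: (0.27630 - 0.08803j) × (-0.00163 - 0.00020j) = -0.00047 + 0.00009j  (running Σ = -0.34302 - 0.00001j)
  m=6: (-0.05484 + 0.08512j) × (0.00012 + 0.00002j) = -0.00001 + 0.00001j  (running Σ = -0.34303 + 0.00000j)
Σ over m = -0.34303 + 0.00000j; ×(4π/13) → -0.33158 + 0.00000j. Real part: -0.331584

-0.331584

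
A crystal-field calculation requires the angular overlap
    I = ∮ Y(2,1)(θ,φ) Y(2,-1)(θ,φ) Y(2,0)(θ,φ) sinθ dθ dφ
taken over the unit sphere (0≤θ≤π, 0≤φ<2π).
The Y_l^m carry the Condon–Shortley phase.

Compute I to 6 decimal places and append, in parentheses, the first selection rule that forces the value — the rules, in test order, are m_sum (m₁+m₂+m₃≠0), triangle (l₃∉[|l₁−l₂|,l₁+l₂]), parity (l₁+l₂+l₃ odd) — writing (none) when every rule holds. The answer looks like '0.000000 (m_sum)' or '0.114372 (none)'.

-0.090112 (none)

m-sum 0 ✓  L=6 even ✓  0≤2≤4 ✓
Π(2lᵢ+1) = 5×5×5 = 125
triangle coeff Δ(2,2,2) = 1/630
Σ_t [0,2]: t=0:+1/8 t=1:−1/1 t=2:+1/8 = -3/4
(3j)²=2/35 [(2 2 2; 0 0 0)], sign=-1
Σ_t [0,1]: t=0:+1/2 t=1:−1/4 = 1/4
(3j)²=1/70 [(2 2 2; 1 -1 0)], sign=+1
⇒ 4πI² = 5/49
I = (-1)√(5/49/(4π)) = -0.09011188
No selection rule forces the value: the integral is nonzero (none).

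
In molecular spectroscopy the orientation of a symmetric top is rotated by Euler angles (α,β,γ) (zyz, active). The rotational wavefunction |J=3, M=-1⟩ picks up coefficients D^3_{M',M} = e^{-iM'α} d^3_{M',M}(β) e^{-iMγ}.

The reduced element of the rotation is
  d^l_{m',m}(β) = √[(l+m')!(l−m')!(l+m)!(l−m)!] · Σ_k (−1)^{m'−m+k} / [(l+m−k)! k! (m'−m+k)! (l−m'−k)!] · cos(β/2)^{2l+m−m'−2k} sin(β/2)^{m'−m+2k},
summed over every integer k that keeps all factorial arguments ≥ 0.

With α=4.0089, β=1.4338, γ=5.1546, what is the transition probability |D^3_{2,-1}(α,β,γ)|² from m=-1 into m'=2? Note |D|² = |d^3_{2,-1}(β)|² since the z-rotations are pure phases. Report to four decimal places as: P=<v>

P=0.2272

First d^3_{2,-1}(β=1.4338), then the phase factors e^{-i(2)α} and e^{-i(-1)γ}:
Half-angle: c=0.753846, s=0.657051. N=√(120·1·2·24)=75.894664
The bounds max(0,m−m')=0 and min(l+m,l−m')=1 give 2 terms
  k=0: (−1)^3·75.8947/(12)·0.7538^3·0.6571^3 = -0.768556
  k=1: (−1)^4·75.8947/(24)·0.7538^1·0.6571^5 = +0.291929
d^3_{2,-1}(1.4338) = -0.768556 +0.291929 = -0.476626
|D^3_{2,-1}|² = |d^3_{2,-1}(β)|² = (-0.476626)² = 0.227173 (the z-rotation phases have unit modulus)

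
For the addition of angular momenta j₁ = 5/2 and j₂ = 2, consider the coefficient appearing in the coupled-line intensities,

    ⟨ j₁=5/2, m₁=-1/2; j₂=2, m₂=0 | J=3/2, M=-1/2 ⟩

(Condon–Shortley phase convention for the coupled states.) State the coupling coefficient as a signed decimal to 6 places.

+0.239046

j₁+j₂−J=3  J+j₁−j₂=2  J−j₁+j₂=1  j₁+j₂+J+1=7
(j₁±m₁, j₂±m₂, J±M) = (2,3,2,2,1,2)
P² = 32/35
sum k=1..2:
  [1] −1/4 = -1/4
  [2] +1/2 = 1/2
S = 1/4
C² = P²·S² = 2/35 ; C = +0.239046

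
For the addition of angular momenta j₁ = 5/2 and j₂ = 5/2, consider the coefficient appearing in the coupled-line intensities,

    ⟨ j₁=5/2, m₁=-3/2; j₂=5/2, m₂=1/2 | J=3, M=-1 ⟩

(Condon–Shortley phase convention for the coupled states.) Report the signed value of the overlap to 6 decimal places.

+√(1/30) ≈ +0.182574

√[7·2!3!3!/9! · 1!4!3!2!2!4!] = √(96/5)
  +(−1)^1/∏(1,1,3,2,0,1)! = -1/12  (running -1/12)
  +(−1)^2/∏(2,0,2,1,1,2)! = 1/8  (running 1/24)
⟨..|..⟩ = √(96/5)·(1/24) = +0.182574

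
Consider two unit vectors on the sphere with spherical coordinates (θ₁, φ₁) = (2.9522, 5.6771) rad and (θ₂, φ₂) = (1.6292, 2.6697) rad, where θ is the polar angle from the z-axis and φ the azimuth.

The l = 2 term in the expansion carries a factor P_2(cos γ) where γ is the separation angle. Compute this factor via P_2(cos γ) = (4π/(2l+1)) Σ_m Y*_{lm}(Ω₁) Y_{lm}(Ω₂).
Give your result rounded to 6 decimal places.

Term-by-term m-sum for l=2 (normalisation 4π/5 = 2.513274):
  m=-2: Y*=+0.004805-0.012820i  Y=+0.225865+0.311733i  product +0.005082-0.001398i
  m=-1: Y*=-0.117399+0.081370i  Y=+0.040097+0.020464i  product -0.006372+0.000860i
  m=+0: Y*=+0.597248-0.000000i  Y=-0.312168+0.000000i  product -0.186442+0.000000i
  m=+1: Y*=+0.117399+0.081370i  Y=-0.040097+0.020464i  product -0.006372-0.000860i
  m=+2: Y*=+0.004805+0.012820i  Y=+0.225865-0.311733i  product +0.005082+0.001398i
Accumulated sum -0.189023+0.000000i; after 4π/(2l+1) scaling, -0.475067+0.000000i ⇒ P_2 = -0.475067

-0.475067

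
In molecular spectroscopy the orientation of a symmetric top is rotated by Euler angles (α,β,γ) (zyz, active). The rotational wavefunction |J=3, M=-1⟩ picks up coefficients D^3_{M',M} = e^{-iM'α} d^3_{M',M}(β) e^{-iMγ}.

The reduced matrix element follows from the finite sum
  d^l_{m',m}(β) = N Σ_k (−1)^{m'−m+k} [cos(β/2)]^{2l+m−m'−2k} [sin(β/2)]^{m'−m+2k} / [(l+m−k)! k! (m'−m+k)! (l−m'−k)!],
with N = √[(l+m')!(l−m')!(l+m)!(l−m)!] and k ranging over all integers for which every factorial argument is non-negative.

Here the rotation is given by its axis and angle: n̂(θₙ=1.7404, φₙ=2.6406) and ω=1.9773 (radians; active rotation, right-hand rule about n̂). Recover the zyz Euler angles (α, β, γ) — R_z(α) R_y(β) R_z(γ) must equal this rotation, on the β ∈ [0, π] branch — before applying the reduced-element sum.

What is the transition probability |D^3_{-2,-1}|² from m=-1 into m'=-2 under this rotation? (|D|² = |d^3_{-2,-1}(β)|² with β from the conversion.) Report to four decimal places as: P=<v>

Axis–angle → zyz. n̂ = (sinθₙcosφₙ, sinθₙsinφₙ, cosθₙ) = (-0.864521, +0.473405, -0.168792), ω = 1.9773.
R = I cosω + sinω [n̂]ₓ + (1−cosω) n̂n̂ᵀ gives
  R = [+0.647518, -0.416057, +0.638449; -0.726130, -0.082674, +0.682568; -0.231204, -0.905573, -0.355644]
β = atan2(√(R₁₃²+R₂₃²), R₃₃) = 1.934400; α = atan2(R₂₃, R₁₃) mod 2π = 0.818784; γ = atan2(R₃₂, −R₃₁) mod 2π = 4.962362
First d^3_{-2,-1}(β=1.9344), then the phase factors e^{-i(-2)α} and e^{-i(-1)γ}:
With c≡cos(β/2)=0.567607 and s≡sin(β/2)=0.823300, N=[1·120·2·24]^{1/2}=75.894664
The bounds max(0,m−m')=1 and min(l+m,l−m')=2 give 2 terms
  k=1: (−1)^0·75.8947/(24)·0.5676^5·0.8233^1 = +0.153390
  k=2: (−1)^1·75.8947/(12)·0.5676^3·0.8233^3 = -0.645427
d^3_{-2,-1}(1.9344) = +0.153390 -0.645427 = -0.492037
|D^3_{-2,-1}|² = |d^3_{-2,-1}(β)|² = (-0.492037)² = 0.242100 (the z-rotation phases have unit modulus)

P=0.2421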